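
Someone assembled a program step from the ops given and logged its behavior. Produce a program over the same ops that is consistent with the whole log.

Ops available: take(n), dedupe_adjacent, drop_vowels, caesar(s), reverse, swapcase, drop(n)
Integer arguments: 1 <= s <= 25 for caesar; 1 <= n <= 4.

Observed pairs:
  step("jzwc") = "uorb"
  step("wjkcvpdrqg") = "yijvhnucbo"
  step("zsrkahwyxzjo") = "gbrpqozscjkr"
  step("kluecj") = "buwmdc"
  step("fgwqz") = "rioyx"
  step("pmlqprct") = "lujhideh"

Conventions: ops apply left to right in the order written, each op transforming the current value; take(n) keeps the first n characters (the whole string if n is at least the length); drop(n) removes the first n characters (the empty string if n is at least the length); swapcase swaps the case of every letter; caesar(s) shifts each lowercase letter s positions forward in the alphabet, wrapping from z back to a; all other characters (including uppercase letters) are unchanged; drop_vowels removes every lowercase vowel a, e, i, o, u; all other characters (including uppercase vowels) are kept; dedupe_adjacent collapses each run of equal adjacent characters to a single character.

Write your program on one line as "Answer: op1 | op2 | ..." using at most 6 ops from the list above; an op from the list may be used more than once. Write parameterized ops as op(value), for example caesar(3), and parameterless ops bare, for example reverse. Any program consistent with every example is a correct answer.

caesar(20) | reverse | caesar(2) | caesar(19) | caesar(3)

Check, running the answer program on each example:
  "jzwc" -> "dtqw" -> "wqtd" -> "ysvf" -> "rloy" -> "uorb"
  "wjkcvpdrqg" -> "qdewpjxlka" -> "aklxjpwedq" -> "cmnzlrygfs" -> "vfgsekrzyl" -> "yijvhnucbo"
  "zsrkahwyxzjo" -> "tmleubqsrtdi" -> "idtrsqbuelmt" -> "kfvtusdwgnov" -> "dyomnlwpzgho" -> "gbrpqozscjkr"
  "kluecj" -> "efoywd" -> "dwyofe" -> "fyaqhg" -> "yrtjaz" -> "buwmdc"
  "fgwqz" -> "zaqkt" -> "tkqaz" -> "vmscb" -> "oflvu" -> "rioyx"
  "pmlqprct" -> "jgfkjlwn" -> "nwljkfgj" -> "pynlmhil" -> "irgefabe" -> "lujhideh"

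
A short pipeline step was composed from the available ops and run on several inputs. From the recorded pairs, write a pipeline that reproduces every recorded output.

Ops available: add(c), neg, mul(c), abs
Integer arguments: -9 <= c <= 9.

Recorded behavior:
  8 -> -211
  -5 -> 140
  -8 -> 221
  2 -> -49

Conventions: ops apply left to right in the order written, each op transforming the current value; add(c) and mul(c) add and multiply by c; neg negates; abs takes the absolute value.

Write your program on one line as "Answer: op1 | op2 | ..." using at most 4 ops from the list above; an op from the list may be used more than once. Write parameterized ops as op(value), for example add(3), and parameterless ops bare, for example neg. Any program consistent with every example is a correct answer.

mul(9) | mul(3) | neg | add(5)

Check, running the answer program on each example:
  8 -> 72 -> 216 -> -216 -> -211
  -5 -> -45 -> -135 -> 135 -> 140
  -8 -> -72 -> -216 -> 216 -> 221
  2 -> 18 -> 54 -> -54 -> -49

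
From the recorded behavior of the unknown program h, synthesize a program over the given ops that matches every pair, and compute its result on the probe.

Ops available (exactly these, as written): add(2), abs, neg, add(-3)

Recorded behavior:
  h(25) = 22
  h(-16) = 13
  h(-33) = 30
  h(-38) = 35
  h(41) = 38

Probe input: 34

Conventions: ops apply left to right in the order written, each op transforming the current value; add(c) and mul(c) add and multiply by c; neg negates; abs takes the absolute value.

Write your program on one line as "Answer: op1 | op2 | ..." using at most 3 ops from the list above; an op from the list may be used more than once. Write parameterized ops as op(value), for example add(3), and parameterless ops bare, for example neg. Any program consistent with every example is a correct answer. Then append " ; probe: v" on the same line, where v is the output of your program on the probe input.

abs | add(-3) ; probe: 31

Check, running the answer program on each example:
  25 -> 25 -> 22
  -16 -> 16 -> 13
  -33 -> 33 -> 30
  -38 -> 38 -> 35
  41 -> 41 -> 38
  probe: 34 -> 34 -> 31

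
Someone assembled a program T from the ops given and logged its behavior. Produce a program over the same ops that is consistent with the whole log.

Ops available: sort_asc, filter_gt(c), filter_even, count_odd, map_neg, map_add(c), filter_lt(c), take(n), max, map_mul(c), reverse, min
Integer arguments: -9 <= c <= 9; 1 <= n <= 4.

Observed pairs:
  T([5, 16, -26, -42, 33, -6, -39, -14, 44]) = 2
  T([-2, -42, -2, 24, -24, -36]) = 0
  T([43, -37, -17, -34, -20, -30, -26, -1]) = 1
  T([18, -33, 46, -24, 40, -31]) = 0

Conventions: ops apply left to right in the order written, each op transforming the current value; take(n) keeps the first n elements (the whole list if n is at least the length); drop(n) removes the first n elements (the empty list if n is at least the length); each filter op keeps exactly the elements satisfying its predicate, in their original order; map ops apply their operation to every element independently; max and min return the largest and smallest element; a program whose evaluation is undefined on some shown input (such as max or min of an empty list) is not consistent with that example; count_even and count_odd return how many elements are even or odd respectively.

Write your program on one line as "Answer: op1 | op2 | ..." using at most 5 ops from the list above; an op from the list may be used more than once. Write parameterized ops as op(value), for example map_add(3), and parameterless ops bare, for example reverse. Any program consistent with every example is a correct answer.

map_add(-6) | reverse | filter_gt(-4) | count_odd

Check, running the answer program on each example:
  [5, 16, -26, -42, 33, -6, -39, -14, 44] -> [-1, 10, -32, -48, 27, -12, -45, -20, 38] -> [38, -20, -45, -12, 27, -48, -32, 10, -1] -> [38, 27, 10, -1] -> 2
  [-2, -42, -2, 24, -24, -36] -> [-8, -48, -8, 18, -30, -42] -> [-42, -30, 18, -8, -48, -8] -> [18] -> 0
  [43, -37, -17, -34, -20, -30, -26, -1] -> [37, -43, -23, -40, -26, -36, -32, -7] -> [-7, -32, -36, -26, -40, -23, -43, 37] -> [37] -> 1
  [18, -33, 46, -24, 40, -31] -> [12, -39, 40, -30, 34, -37] -> [-37, 34, -30, 40, -39, 12] -> [34, 40, 12] -> 0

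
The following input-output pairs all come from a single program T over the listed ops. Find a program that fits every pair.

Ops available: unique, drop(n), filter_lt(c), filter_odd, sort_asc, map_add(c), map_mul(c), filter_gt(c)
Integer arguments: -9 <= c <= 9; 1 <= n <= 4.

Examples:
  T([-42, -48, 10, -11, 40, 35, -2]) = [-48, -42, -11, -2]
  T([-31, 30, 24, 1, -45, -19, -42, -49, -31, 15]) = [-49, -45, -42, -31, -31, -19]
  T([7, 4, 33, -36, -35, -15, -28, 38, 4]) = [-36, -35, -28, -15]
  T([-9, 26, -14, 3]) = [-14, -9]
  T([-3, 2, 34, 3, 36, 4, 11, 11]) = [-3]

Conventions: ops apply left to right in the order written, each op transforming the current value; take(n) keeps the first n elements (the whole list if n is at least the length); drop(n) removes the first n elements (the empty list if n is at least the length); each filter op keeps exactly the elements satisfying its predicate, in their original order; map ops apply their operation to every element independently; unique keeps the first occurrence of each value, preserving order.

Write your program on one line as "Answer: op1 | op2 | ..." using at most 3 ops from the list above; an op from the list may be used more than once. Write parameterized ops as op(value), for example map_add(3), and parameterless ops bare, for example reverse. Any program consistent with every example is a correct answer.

filter_lt(9) | sort_asc | filter_lt(0)

Check, running the answer program on each example:
  [-42, -48, 10, -11, 40, 35, -2] -> [-42, -48, -11, -2] -> [-48, -42, -11, -2] -> [-48, -42, -11, -2]
  [-31, 30, 24, 1, -45, -19, -42, -49, -31, 15] -> [-31, 1, -45, -19, -42, -49, -31] -> [-49, -45, -42, -31, -31, -19, 1] -> [-49, -45, -42, -31, -31, -19]
  [7, 4, 33, -36, -35, -15, -28, 38, 4] -> [7, 4, -36, -35, -15, -28, 4] -> [-36, -35, -28, -15, 4, 4, 7] -> [-36, -35, -28, -15]
  [-9, 26, -14, 3] -> [-9, -14, 3] -> [-14, -9, 3] -> [-14, -9]
  [-3, 2, 34, 3, 36, 4, 11, 11] -> [-3, 2, 3, 4] -> [-3, 2, 3, 4] -> [-3]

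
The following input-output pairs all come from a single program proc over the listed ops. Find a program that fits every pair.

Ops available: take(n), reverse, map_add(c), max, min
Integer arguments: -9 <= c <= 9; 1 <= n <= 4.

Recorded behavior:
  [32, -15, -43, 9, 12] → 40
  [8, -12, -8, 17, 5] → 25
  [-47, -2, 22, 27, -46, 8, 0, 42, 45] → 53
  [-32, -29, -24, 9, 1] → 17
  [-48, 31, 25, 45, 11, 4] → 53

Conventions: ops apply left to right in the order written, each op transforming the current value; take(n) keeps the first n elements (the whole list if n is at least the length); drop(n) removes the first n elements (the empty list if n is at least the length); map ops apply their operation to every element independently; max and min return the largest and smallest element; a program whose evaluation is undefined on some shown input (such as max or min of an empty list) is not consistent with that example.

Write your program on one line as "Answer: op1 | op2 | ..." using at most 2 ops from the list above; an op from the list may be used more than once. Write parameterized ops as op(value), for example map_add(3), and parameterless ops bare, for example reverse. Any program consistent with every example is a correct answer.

map_add(8) | max

Check, running the answer program on each example:
  [32, -15, -43, 9, 12] -> [40, -7, -35, 17, 20] -> 40
  [8, -12, -8, 17, 5] -> [16, -4, 0, 25, 13] -> 25
  [-47, -2, 22, 27, -46, 8, 0, 42, 45] -> [-39, 6, 30, 35, -38, 16, 8, 50, 53] -> 53
  [-32, -29, -24, 9, 1] -> [-24, -21, -16, 17, 9] -> 17
  [-48, 31, 25, 45, 11, 4] -> [-40, 39, 33, 53, 19, 12] -> 53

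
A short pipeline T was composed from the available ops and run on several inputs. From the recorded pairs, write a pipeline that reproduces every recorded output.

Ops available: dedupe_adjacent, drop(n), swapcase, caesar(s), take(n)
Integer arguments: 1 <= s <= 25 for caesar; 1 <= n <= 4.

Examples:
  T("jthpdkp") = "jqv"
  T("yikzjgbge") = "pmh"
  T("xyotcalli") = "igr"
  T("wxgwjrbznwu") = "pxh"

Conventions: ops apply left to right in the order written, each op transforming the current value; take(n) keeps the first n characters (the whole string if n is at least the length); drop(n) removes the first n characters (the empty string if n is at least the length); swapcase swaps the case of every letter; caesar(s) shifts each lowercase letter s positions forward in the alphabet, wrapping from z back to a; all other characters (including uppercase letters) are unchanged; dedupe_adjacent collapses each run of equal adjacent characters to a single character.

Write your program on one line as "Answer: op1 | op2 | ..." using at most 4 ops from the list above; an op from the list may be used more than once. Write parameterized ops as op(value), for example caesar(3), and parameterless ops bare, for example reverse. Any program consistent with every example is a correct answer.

dedupe_adjacent | drop(4) | caesar(6) | take(3)

Check, running the answer program on each example:
  "jthpdkp" -> "jthpdkp" -> "dkp" -> "jqv" -> "jqv"
  "yikzjgbge" -> "yikzjgbge" -> "jgbge" -> "pmhmk" -> "pmh"
  "xyotcalli" -> "xyotcali" -> "cali" -> "igro" -> "igr"
  "wxgwjrbznwu" -> "wxgwjrbznwu" -> "jrbznwu" -> "pxhftca" -> "pxh"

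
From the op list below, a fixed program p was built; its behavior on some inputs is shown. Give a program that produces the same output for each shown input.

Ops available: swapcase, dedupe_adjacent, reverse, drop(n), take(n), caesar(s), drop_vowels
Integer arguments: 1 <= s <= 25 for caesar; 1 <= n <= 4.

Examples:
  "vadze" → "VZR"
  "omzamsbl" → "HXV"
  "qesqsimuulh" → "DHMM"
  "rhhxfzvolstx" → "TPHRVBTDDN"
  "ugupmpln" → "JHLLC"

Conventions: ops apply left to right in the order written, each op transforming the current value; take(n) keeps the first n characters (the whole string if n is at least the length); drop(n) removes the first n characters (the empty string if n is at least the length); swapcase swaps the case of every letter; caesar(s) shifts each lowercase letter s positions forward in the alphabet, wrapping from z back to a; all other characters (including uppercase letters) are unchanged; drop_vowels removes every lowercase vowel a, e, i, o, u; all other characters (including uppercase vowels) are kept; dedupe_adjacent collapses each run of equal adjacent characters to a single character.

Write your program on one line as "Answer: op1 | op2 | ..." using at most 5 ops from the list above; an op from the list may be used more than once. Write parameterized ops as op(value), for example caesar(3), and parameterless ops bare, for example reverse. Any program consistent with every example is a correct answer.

drop_vowels | reverse | caesar(22) | drop_vowels | swapcase

Check, running the answer program on each example:
  "vadze" -> "vdz" -> "zdv" -> "vzr" -> "vzr" -> "VZR"
  "omzamsbl" -> "mzmsbl" -> "lbsmzm" -> "hxoivi" -> "hxv" -> "HXV"
  "qesqsimuulh" -> "qsqsmlh" -> "hlmsqsq" -> "dhiomom" -> "dhmm" -> "DHMM"
  "rhhxfzvolstx" -> "rhhxfzvlstx" -> "xtslvzfxhhr" -> "tpohrvbtddn" -> "tphrvbtddn" -> "TPHRVBTDDN"
  "ugupmpln" -> "gpmpln" -> "nlpmpg" -> "jhlilc" -> "jhllc" -> "JHLLC"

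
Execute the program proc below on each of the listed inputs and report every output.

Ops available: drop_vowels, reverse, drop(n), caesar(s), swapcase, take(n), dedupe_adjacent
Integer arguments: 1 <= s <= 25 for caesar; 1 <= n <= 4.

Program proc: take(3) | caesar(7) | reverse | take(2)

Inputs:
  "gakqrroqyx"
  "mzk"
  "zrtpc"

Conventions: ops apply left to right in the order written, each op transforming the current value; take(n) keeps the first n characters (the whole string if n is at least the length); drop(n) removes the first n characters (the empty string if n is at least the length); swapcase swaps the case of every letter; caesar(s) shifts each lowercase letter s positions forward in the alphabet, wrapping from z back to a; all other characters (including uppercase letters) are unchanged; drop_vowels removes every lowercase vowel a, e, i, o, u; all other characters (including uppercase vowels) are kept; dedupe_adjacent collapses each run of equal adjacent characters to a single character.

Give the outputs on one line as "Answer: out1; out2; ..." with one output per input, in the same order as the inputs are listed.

"rh"; "rg"; "ay"

Execution, op by op:
  "gakqrroqyx" -> "gak" -> "nhr" -> "rhn" -> "rh"
  "mzk" -> "mzk" -> "tgr" -> "rgt" -> "rg"
  "zrtpc" -> "zrt" -> "gya" -> "ayg" -> "ay"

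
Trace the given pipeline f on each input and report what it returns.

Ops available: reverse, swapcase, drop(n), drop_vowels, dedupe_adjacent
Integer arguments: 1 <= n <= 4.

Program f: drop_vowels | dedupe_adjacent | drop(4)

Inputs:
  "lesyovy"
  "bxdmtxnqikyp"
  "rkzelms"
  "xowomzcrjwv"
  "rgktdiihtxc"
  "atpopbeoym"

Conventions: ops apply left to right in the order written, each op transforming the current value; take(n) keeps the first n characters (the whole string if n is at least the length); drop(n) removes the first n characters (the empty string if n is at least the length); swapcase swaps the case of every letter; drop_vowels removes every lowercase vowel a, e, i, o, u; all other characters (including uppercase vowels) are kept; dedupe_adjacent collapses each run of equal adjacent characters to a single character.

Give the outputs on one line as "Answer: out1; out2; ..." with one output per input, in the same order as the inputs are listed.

Execution, op by op:
  "lesyovy" -> "lsyvy" -> "lsyvy" -> "y"
  "bxdmtxnqikyp" -> "bxdmtxnqkyp" -> "bxdmtxnqkyp" -> "txnqkyp"
  "rkzelms" -> "rkzlms" -> "rkzlms" -> "ms"
  "xowomzcrjwv" -> "xwmzcrjwv" -> "xwmzcrjwv" -> "crjwv"
  "rgktdiihtxc" -> "rgktdhtxc" -> "rgktdhtxc" -> "dhtxc"
  "atpopbeoym" -> "tppbym" -> "tpbym" -> "m"

"y"; "txnqkyp"; "ms"; "crjwv"; "dhtxc"; "m"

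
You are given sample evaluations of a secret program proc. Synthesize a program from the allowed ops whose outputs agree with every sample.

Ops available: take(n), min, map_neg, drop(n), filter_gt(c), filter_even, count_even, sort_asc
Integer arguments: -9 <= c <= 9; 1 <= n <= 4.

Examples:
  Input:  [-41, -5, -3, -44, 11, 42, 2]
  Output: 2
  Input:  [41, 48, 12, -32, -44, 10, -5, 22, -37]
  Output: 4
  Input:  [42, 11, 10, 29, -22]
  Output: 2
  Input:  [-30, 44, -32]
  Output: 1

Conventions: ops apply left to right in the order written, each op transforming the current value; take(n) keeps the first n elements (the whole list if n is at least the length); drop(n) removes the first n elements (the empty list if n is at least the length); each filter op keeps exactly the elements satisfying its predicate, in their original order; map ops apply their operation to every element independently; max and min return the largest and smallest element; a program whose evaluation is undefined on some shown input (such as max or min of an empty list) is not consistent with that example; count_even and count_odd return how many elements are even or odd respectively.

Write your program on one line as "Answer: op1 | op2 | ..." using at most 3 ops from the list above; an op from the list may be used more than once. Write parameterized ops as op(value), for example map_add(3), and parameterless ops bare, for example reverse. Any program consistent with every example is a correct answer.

filter_gt(-8) | count_even

Check, running the answer program on each example:
  [-41, -5, -3, -44, 11, 42, 2] -> [-5, -3, 11, 42, 2] -> 2
  [41, 48, 12, -32, -44, 10, -5, 22, -37] -> [41, 48, 12, 10, -5, 22] -> 4
  [42, 11, 10, 29, -22] -> [42, 11, 10, 29] -> 2
  [-30, 44, -32] -> [44] -> 1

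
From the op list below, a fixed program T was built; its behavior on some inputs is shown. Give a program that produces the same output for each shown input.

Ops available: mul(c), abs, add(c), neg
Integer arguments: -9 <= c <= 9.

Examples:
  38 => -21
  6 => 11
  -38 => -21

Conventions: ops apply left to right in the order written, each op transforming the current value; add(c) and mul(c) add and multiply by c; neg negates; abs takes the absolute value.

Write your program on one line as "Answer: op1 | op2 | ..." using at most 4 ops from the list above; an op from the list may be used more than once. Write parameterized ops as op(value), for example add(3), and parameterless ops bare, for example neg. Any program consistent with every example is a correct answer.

abs | neg | add(8) | add(9)

Check, running the answer program on each example:
  38 -> 38 -> -38 -> -30 -> -21
  6 -> 6 -> -6 -> 2 -> 11
  -38 -> 38 -> -38 -> -30 -> -21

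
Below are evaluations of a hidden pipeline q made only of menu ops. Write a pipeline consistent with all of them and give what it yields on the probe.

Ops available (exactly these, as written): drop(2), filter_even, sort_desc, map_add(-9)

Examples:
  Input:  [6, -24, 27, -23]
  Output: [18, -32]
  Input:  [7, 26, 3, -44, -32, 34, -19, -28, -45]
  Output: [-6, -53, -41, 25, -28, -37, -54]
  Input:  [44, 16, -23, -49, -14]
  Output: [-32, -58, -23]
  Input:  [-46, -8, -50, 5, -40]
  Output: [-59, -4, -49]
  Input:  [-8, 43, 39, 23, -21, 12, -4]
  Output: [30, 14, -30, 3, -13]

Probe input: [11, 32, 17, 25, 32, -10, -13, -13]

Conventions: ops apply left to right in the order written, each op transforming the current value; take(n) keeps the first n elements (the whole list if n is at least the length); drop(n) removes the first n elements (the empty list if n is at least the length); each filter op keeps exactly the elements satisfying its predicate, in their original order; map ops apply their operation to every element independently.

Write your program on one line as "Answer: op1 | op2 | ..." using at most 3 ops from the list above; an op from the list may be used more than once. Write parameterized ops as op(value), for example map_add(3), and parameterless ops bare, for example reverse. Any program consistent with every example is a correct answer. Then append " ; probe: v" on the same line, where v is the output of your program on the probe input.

map_add(-9) | drop(2) ; probe: [8, 16, 23, -19, -22, -22]

Check, running the answer program on each example:
  [6, -24, 27, -23] -> [-3, -33, 18, -32] -> [18, -32]
  [7, 26, 3, -44, -32, 34, -19, -28, -45] -> [-2, 17, -6, -53, -41, 25, -28, -37, -54] -> [-6, -53, -41, 25, -28, -37, -54]
  [44, 16, -23, -49, -14] -> [35, 7, -32, -58, -23] -> [-32, -58, -23]
  [-46, -8, -50, 5, -40] -> [-55, -17, -59, -4, -49] -> [-59, -4, -49]
  [-8, 43, 39, 23, -21, 12, -4] -> [-17, 34, 30, 14, -30, 3, -13] -> [30, 14, -30, 3, -13]
  probe: [11, 32, 17, 25, 32, -10, -13, -13] -> [2, 23, 8, 16, 23, -19, -22, -22] -> [8, 16, 23, -19, -22, -22]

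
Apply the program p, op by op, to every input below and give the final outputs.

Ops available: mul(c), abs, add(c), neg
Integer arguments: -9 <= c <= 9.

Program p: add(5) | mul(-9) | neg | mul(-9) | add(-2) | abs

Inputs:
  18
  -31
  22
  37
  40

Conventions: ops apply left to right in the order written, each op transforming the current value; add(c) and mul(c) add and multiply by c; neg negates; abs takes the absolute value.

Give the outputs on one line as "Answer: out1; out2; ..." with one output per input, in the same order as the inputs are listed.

1865; 2104; 2189; 3404; 3647

Execution, op by op:
  18 -> 23 -> -207 -> 207 -> -1863 -> -1865 -> 1865
  -31 -> -26 -> 234 -> -234 -> 2106 -> 2104 -> 2104
  22 -> 27 -> -243 -> 243 -> -2187 -> -2189 -> 2189
  37 -> 42 -> -378 -> 378 -> -3402 -> -3404 -> 3404
  40 -> 45 -> -405 -> 405 -> -3645 -> -3647 -> 3647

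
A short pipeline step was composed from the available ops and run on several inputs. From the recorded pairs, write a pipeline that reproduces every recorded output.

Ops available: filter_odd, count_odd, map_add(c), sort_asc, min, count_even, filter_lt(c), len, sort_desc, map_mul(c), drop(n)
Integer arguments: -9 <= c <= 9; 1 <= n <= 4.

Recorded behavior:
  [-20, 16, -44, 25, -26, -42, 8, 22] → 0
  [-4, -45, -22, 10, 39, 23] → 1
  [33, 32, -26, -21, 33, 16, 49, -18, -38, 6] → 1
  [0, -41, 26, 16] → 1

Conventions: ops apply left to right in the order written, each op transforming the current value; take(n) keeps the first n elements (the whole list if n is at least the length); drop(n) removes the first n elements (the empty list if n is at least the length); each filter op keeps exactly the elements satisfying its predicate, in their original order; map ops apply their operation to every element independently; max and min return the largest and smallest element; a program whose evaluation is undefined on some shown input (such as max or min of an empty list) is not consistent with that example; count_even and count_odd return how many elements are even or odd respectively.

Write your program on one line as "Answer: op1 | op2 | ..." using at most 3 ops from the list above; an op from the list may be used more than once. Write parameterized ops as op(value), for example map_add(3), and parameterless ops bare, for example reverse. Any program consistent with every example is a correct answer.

filter_lt(-1) | count_odd

Check, running the answer program on each example:
  [-20, 16, -44, 25, -26, -42, 8, 22] -> [-20, -44, -26, -42] -> 0
  [-4, -45, -22, 10, 39, 23] -> [-4, -45, -22] -> 1
  [33, 32, -26, -21, 33, 16, 49, -18, -38, 6] -> [-26, -21, -18, -38] -> 1
  [0, -41, 26, 16] -> [-41] -> 1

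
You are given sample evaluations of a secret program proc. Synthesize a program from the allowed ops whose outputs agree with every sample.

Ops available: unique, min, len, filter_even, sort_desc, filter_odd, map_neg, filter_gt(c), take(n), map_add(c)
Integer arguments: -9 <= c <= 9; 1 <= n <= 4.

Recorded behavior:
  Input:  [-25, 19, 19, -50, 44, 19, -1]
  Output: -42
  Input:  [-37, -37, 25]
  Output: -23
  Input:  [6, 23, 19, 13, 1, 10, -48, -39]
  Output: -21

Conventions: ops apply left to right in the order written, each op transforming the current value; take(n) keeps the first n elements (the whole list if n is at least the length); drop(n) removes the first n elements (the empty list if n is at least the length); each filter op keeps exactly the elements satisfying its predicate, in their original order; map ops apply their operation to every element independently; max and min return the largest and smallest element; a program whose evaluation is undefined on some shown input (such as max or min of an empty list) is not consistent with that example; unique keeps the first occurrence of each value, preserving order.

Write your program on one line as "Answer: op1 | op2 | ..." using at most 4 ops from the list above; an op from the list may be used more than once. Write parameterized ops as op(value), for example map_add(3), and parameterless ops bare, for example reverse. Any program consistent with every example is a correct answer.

map_add(-9) | map_add(7) | map_neg | min

Check, running the answer program on each example:
  [-25, 19, 19, -50, 44, 19, -1] -> [-34, 10, 10, -59, 35, 10, -10] -> [-27, 17, 17, -52, 42, 17, -3] -> [27, -17, -17, 52, -42, -17, 3] -> -42
  [-37, -37, 25] -> [-46, -46, 16] -> [-39, -39, 23] -> [39, 39, -23] -> -23
  [6, 23, 19, 13, 1, 10, -48, -39] -> [-3, 14, 10, 4, -8, 1, -57, -48] -> [4, 21, 17, 11, -1, 8, -50, -41] -> [-4, -21, -17, -11, 1, -8, 50, 41] -> -21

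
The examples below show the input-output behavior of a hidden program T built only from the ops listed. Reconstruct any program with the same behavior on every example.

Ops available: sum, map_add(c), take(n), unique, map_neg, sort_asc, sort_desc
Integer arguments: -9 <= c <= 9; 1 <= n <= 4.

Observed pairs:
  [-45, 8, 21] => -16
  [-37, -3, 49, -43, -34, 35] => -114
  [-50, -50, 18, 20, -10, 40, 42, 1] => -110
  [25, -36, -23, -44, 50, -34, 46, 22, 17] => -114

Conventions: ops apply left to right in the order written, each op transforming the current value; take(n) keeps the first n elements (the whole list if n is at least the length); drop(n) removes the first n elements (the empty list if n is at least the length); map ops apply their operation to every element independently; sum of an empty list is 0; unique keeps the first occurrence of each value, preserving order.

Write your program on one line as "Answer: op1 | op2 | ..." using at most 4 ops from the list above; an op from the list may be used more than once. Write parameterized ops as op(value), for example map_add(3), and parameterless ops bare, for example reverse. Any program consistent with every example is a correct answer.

sort_asc | take(3) | sum

Check, running the answer program on each example:
  [-45, 8, 21] -> [-45, 8, 21] -> [-45, 8, 21] -> -16
  [-37, -3, 49, -43, -34, 35] -> [-43, -37, -34, -3, 35, 49] -> [-43, -37, -34] -> -114
  [-50, -50, 18, 20, -10, 40, 42, 1] -> [-50, -50, -10, 1, 18, 20, 40, 42] -> [-50, -50, -10] -> -110
  [25, -36, -23, -44, 50, -34, 46, 22, 17] -> [-44, -36, -34, -23, 17, 22, 25, 46, 50] -> [-44, -36, -34] -> -114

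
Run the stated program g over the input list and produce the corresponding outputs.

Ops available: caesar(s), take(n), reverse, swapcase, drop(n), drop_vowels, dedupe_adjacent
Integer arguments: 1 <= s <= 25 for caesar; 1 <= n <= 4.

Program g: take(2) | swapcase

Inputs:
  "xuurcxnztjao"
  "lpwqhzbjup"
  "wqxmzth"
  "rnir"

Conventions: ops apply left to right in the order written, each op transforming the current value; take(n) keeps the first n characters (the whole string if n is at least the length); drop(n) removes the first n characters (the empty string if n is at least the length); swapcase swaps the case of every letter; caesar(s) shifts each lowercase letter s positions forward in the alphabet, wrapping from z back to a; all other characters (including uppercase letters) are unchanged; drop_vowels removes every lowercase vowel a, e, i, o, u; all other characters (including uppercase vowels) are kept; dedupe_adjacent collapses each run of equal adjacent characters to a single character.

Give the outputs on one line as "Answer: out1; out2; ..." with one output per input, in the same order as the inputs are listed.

"XU"; "LP"; "WQ"; "RN"

Execution, op by op:
  "xuurcxnztjao" -> "xu" -> "XU"
  "lpwqhzbjup" -> "lp" -> "LP"
  "wqxmzth" -> "wq" -> "WQ"
  "rnir" -> "rn" -> "RN"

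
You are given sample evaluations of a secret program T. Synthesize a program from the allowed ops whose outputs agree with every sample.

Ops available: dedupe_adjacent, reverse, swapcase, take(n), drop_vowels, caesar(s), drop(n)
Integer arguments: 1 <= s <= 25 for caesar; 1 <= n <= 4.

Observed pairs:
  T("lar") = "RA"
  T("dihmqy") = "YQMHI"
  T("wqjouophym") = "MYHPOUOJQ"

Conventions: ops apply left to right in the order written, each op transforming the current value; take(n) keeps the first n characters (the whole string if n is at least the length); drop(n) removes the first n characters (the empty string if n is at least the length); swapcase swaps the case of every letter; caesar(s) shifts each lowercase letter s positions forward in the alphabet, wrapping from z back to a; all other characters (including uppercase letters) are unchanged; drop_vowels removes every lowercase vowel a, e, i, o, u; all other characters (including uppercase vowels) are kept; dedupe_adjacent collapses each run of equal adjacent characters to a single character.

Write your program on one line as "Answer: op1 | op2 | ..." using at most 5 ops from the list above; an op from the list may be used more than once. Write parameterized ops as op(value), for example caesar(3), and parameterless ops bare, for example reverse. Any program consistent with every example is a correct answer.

caesar(3) | drop(1) | reverse | caesar(23) | swapcase

Check, running the answer program on each example:
  "lar" -> "odu" -> "du" -> "ud" -> "ra" -> "RA"
  "dihmqy" -> "glkptb" -> "lkptb" -> "btpkl" -> "yqmhi" -> "YQMHI"
  "wqjouophym" -> "ztmrxrskbp" -> "tmrxrskbp" -> "pbksrxrmt" -> "myhpouojq" -> "MYHPOUOJQ"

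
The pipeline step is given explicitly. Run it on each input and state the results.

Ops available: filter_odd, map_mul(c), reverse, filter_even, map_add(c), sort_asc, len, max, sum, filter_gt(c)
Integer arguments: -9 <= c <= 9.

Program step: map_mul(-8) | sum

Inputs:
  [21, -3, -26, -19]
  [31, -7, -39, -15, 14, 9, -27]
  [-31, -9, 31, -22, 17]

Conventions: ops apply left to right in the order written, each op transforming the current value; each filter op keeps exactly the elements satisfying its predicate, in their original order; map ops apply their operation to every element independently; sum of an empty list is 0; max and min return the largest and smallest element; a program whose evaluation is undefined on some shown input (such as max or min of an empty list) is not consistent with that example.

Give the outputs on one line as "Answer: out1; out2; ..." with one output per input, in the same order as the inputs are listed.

216; 272; 112

Execution, op by op:
  [21, -3, -26, -19] -> [-168, 24, 208, 152] -> 216
  [31, -7, -39, -15, 14, 9, -27] -> [-248, 56, 312, 120, -112, -72, 216] -> 272
  [-31, -9, 31, -22, 17] -> [248, 72, -248, 176, -136] -> 112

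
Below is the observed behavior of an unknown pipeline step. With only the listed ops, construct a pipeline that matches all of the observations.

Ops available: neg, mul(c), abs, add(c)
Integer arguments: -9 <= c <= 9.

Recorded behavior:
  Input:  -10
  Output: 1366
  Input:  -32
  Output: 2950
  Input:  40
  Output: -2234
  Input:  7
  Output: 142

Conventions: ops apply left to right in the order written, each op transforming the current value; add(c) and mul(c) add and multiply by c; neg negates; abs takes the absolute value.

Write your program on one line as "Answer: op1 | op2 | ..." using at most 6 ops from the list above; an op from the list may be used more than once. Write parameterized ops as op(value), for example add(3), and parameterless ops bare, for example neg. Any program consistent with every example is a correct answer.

add(-9) | neg | mul(-9) | mul(-8) | add(-2)

Check, running the answer program on each example:
  -10 -> -19 -> 19 -> -171 -> 1368 -> 1366
  -32 -> -41 -> 41 -> -369 -> 2952 -> 2950
  40 -> 31 -> -31 -> 279 -> -2232 -> -2234
  7 -> -2 -> 2 -> -18 -> 144 -> 142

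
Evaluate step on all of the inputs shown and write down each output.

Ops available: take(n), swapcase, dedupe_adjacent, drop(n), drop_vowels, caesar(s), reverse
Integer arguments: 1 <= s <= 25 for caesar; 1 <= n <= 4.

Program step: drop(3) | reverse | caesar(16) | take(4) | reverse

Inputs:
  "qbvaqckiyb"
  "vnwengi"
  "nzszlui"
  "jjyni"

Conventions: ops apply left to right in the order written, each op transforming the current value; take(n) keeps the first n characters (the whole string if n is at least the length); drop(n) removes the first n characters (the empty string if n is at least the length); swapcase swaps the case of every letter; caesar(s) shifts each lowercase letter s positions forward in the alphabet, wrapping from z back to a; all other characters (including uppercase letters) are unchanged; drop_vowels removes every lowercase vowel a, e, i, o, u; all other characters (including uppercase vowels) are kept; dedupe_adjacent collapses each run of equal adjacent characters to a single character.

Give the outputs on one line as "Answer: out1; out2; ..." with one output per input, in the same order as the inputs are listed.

Execution, op by op:
  "qbvaqckiyb" -> "aqckiyb" -> "byikcqa" -> "royasgq" -> "roya" -> "ayor"
  "vnwengi" -> "engi" -> "igne" -> "ywdu" -> "ywdu" -> "udwy"
  "nzszlui" -> "zlui" -> "iulz" -> "ykbp" -> "ykbp" -> "pbky"
  "jjyni" -> "ni" -> "in" -> "yd" -> "yd" -> "dy"

"ayor"; "udwy"; "pbky"; "dy"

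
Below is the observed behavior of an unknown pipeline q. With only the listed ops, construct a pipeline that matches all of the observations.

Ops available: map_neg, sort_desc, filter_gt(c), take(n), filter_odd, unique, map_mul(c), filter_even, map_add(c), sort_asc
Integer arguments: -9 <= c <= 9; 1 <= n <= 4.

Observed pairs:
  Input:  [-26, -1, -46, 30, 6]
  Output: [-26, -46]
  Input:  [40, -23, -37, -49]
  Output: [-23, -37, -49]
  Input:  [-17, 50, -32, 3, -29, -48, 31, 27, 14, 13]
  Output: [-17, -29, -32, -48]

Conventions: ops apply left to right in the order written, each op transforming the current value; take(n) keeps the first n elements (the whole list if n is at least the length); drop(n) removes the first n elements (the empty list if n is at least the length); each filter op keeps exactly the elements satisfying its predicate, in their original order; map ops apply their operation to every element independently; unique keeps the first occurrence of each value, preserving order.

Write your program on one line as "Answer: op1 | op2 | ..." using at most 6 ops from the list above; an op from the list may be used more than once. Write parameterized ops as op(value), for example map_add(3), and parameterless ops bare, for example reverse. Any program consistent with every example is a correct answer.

sort_desc | map_neg | filter_gt(-9) | filter_gt(8) | map_neg

Check, running the answer program on each example:
  [-26, -1, -46, 30, 6] -> [30, 6, -1, -26, -46] -> [-30, -6, 1, 26, 46] -> [-6, 1, 26, 46] -> [26, 46] -> [-26, -46]
  [40, -23, -37, -49] -> [40, -23, -37, -49] -> [-40, 23, 37, 49] -> [23, 37, 49] -> [23, 37, 49] -> [-23, -37, -49]
  [-17, 50, -32, 3, -29, -48, 31, 27, 14, 13] -> [50, 31, 27, 14, 13, 3, -17, -29, -32, -48] -> [-50, -31, -27, -14, -13, -3, 17, 29, 32, 48] -> [-3, 17, 29, 32, 48] -> [17, 29, 32, 48] -> [-17, -29, -32, -48]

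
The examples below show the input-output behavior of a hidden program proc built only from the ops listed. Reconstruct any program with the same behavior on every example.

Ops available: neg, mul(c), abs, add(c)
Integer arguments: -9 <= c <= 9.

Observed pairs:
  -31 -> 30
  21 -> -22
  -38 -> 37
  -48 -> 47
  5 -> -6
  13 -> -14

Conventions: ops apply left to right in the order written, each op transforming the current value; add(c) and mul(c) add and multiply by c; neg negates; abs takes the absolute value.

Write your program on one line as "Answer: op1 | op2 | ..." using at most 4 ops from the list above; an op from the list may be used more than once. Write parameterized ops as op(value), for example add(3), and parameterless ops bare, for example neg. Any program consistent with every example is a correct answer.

add(-1) | add(2) | neg

Check, running the answer program on each example:
  -31 -> -32 -> -30 -> 30
  21 -> 20 -> 22 -> -22
  -38 -> -39 -> -37 -> 37
  -48 -> -49 -> -47 -> 47
  5 -> 4 -> 6 -> -6
  13 -> 12 -> 14 -> -14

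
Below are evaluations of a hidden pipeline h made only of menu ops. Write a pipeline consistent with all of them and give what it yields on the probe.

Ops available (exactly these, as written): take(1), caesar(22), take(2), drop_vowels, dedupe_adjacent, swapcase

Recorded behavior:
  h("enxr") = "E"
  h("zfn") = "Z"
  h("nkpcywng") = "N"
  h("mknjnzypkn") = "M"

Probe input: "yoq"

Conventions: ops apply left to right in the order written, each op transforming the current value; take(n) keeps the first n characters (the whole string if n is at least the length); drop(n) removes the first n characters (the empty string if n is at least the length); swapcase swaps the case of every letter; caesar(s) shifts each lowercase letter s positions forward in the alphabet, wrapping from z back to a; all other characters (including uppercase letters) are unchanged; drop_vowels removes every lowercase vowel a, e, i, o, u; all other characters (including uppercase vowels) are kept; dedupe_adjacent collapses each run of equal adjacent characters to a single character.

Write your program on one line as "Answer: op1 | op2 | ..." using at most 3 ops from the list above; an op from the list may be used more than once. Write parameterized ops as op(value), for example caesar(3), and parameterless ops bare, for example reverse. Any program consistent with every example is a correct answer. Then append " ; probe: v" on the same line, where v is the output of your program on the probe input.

swapcase | take(1) ; probe: "Y"

Check, running the answer program on each example:
  "enxr" -> "ENXR" -> "E"
  "zfn" -> "ZFN" -> "Z"
  "nkpcywng" -> "NKPCYWNG" -> "N"
  "mknjnzypkn" -> "MKNJNZYPKN" -> "M"
  probe: "yoq" -> "YOQ" -> "Y"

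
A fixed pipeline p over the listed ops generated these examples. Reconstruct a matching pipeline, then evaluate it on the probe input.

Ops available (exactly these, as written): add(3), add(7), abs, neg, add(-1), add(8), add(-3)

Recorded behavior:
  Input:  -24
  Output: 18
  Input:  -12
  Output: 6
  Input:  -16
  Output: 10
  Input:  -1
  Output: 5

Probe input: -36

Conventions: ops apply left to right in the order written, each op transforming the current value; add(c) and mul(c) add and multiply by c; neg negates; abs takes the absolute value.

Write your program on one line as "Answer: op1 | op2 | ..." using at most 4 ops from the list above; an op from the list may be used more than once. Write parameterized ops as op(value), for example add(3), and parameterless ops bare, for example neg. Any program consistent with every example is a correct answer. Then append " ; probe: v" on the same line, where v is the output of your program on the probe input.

add(7) | add(-1) | abs ; probe: 30

Check, running the answer program on each example:
  -24 -> -17 -> -18 -> 18
  -12 -> -5 -> -6 -> 6
  -16 -> -9 -> -10 -> 10
  -1 -> 6 -> 5 -> 5
  probe: -36 -> -29 -> -30 -> 30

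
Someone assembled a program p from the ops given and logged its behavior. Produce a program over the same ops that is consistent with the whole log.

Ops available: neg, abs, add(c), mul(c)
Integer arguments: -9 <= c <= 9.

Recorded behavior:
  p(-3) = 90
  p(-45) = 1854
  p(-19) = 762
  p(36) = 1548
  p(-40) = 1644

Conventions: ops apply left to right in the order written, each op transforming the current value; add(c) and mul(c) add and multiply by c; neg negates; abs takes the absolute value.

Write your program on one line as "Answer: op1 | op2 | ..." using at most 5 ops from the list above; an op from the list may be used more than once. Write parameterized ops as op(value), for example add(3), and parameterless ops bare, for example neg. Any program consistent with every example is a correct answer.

mul(-7) | neg | add(6) | abs | mul(6)

Check, running the answer program on each example:
  -3 -> 21 -> -21 -> -15 -> 15 -> 90
  -45 -> 315 -> -315 -> -309 -> 309 -> 1854
  -19 -> 133 -> -133 -> -127 -> 127 -> 762
  36 -> -252 -> 252 -> 258 -> 258 -> 1548
  -40 -> 280 -> -280 -> -274 -> 274 -> 1644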